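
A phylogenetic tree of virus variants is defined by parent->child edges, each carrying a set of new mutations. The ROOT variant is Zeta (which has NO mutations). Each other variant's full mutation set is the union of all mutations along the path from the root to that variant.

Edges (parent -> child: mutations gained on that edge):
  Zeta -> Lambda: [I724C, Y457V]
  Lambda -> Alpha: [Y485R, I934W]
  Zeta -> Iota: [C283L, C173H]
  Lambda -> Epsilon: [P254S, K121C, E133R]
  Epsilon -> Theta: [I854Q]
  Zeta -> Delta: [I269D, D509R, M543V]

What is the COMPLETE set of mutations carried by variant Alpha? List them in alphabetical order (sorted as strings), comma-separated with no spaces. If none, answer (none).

At Zeta: gained [] -> total []
At Lambda: gained ['I724C', 'Y457V'] -> total ['I724C', 'Y457V']
At Alpha: gained ['Y485R', 'I934W'] -> total ['I724C', 'I934W', 'Y457V', 'Y485R']

Answer: I724C,I934W,Y457V,Y485R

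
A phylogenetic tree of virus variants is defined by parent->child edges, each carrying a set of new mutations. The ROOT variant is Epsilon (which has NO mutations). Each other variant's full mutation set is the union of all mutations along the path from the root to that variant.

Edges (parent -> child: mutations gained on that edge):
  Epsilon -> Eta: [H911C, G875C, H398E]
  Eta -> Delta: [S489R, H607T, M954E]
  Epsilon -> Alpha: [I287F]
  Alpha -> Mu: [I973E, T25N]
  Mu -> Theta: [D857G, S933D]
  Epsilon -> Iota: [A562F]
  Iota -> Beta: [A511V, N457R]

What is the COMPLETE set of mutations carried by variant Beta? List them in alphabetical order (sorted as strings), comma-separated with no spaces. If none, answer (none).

Answer: A511V,A562F,N457R

Derivation:
At Epsilon: gained [] -> total []
At Iota: gained ['A562F'] -> total ['A562F']
At Beta: gained ['A511V', 'N457R'] -> total ['A511V', 'A562F', 'N457R']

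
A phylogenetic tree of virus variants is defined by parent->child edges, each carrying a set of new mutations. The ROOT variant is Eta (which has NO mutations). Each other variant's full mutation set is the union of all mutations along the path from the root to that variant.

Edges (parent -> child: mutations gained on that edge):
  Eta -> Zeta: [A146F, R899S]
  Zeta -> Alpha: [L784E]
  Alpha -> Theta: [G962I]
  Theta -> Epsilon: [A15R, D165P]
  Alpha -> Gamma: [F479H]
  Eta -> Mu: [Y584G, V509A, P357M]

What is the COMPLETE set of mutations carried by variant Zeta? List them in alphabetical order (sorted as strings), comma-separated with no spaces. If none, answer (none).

Answer: A146F,R899S

Derivation:
At Eta: gained [] -> total []
At Zeta: gained ['A146F', 'R899S'] -> total ['A146F', 'R899S']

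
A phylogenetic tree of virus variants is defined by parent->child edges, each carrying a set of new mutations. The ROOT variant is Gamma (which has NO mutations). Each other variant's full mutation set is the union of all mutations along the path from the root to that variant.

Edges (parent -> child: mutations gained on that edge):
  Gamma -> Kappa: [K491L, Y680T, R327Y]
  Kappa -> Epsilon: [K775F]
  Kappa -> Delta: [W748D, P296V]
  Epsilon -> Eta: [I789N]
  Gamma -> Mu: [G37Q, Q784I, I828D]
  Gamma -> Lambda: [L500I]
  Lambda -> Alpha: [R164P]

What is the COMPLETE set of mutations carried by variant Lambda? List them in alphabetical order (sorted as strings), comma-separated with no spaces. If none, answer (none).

Answer: L500I

Derivation:
At Gamma: gained [] -> total []
At Lambda: gained ['L500I'] -> total ['L500I']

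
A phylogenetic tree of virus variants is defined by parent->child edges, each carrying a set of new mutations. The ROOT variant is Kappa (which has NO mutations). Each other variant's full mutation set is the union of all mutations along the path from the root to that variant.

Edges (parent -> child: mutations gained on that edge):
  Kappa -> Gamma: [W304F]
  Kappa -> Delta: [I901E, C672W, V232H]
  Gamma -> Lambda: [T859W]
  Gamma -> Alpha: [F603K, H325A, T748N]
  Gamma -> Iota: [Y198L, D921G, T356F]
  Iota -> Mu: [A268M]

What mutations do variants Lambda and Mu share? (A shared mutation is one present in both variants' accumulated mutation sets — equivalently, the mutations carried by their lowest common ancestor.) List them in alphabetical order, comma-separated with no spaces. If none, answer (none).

Accumulating mutations along path to Lambda:
  At Kappa: gained [] -> total []
  At Gamma: gained ['W304F'] -> total ['W304F']
  At Lambda: gained ['T859W'] -> total ['T859W', 'W304F']
Mutations(Lambda) = ['T859W', 'W304F']
Accumulating mutations along path to Mu:
  At Kappa: gained [] -> total []
  At Gamma: gained ['W304F'] -> total ['W304F']
  At Iota: gained ['Y198L', 'D921G', 'T356F'] -> total ['D921G', 'T356F', 'W304F', 'Y198L']
  At Mu: gained ['A268M'] -> total ['A268M', 'D921G', 'T356F', 'W304F', 'Y198L']
Mutations(Mu) = ['A268M', 'D921G', 'T356F', 'W304F', 'Y198L']
Intersection: ['T859W', 'W304F'] ∩ ['A268M', 'D921G', 'T356F', 'W304F', 'Y198L'] = ['W304F']

Answer: W304F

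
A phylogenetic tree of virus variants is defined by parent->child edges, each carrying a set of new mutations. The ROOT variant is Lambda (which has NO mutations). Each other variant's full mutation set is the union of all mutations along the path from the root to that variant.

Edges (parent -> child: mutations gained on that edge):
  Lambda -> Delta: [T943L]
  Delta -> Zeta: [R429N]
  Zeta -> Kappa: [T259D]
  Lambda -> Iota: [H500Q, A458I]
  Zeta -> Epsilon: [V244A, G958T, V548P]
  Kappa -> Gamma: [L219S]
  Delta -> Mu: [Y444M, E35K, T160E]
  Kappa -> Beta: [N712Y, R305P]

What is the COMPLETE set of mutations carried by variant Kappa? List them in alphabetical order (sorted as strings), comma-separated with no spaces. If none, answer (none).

Answer: R429N,T259D,T943L

Derivation:
At Lambda: gained [] -> total []
At Delta: gained ['T943L'] -> total ['T943L']
At Zeta: gained ['R429N'] -> total ['R429N', 'T943L']
At Kappa: gained ['T259D'] -> total ['R429N', 'T259D', 'T943L']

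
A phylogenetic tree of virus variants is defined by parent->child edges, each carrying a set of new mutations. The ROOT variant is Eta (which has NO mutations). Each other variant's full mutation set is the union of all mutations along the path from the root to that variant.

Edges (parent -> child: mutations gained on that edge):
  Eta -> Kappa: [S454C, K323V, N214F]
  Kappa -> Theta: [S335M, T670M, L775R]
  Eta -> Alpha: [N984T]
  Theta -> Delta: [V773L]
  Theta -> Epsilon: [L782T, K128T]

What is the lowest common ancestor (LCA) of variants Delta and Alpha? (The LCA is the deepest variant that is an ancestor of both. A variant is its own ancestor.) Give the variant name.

Path from root to Delta: Eta -> Kappa -> Theta -> Delta
  ancestors of Delta: {Eta, Kappa, Theta, Delta}
Path from root to Alpha: Eta -> Alpha
  ancestors of Alpha: {Eta, Alpha}
Common ancestors: {Eta}
Walk up from Alpha: Alpha (not in ancestors of Delta), Eta (in ancestors of Delta)
Deepest common ancestor (LCA) = Eta

Answer: Eta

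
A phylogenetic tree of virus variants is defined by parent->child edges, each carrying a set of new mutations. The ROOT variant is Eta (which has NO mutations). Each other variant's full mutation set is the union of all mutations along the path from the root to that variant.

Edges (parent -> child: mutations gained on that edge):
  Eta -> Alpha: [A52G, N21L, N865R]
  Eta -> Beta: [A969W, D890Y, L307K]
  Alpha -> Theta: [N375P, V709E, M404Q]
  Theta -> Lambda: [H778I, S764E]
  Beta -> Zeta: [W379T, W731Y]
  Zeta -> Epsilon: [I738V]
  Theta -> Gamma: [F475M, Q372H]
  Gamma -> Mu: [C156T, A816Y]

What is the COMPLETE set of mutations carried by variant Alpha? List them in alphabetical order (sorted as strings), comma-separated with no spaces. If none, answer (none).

Answer: A52G,N21L,N865R

Derivation:
At Eta: gained [] -> total []
At Alpha: gained ['A52G', 'N21L', 'N865R'] -> total ['A52G', 'N21L', 'N865R']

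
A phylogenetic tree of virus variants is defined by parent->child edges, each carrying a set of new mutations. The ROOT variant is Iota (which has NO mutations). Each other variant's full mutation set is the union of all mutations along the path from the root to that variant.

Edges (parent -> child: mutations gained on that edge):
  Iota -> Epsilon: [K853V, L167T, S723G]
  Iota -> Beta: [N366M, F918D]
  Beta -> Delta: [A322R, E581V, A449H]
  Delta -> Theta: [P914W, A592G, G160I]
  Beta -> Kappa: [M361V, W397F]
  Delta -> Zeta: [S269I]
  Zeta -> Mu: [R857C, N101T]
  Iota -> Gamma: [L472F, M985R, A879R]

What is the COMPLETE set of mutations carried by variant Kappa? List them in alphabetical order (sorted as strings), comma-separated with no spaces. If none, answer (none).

Answer: F918D,M361V,N366M,W397F

Derivation:
At Iota: gained [] -> total []
At Beta: gained ['N366M', 'F918D'] -> total ['F918D', 'N366M']
At Kappa: gained ['M361V', 'W397F'] -> total ['F918D', 'M361V', 'N366M', 'W397F']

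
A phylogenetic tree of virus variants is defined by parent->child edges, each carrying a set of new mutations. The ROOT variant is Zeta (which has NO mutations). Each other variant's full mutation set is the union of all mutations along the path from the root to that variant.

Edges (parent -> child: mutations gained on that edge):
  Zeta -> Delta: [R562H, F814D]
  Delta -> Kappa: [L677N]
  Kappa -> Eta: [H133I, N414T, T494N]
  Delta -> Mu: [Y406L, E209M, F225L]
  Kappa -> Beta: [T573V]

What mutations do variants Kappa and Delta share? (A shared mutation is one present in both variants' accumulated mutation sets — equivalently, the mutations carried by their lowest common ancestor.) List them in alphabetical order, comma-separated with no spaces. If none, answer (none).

Answer: F814D,R562H

Derivation:
Accumulating mutations along path to Kappa:
  At Zeta: gained [] -> total []
  At Delta: gained ['R562H', 'F814D'] -> total ['F814D', 'R562H']
  At Kappa: gained ['L677N'] -> total ['F814D', 'L677N', 'R562H']
Mutations(Kappa) = ['F814D', 'L677N', 'R562H']
Accumulating mutations along path to Delta:
  At Zeta: gained [] -> total []
  At Delta: gained ['R562H', 'F814D'] -> total ['F814D', 'R562H']
Mutations(Delta) = ['F814D', 'R562H']
Intersection: ['F814D', 'L677N', 'R562H'] ∩ ['F814D', 'R562H'] = ['F814D', 'R562H']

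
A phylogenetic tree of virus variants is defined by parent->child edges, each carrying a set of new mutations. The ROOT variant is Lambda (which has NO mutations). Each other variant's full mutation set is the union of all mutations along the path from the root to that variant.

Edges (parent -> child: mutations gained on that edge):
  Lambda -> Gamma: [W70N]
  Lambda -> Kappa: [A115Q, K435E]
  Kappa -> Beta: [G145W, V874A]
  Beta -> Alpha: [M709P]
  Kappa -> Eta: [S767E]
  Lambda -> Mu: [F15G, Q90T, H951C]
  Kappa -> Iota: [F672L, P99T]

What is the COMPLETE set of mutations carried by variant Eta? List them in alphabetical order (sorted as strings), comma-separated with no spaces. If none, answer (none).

At Lambda: gained [] -> total []
At Kappa: gained ['A115Q', 'K435E'] -> total ['A115Q', 'K435E']
At Eta: gained ['S767E'] -> total ['A115Q', 'K435E', 'S767E']

Answer: A115Q,K435E,S767E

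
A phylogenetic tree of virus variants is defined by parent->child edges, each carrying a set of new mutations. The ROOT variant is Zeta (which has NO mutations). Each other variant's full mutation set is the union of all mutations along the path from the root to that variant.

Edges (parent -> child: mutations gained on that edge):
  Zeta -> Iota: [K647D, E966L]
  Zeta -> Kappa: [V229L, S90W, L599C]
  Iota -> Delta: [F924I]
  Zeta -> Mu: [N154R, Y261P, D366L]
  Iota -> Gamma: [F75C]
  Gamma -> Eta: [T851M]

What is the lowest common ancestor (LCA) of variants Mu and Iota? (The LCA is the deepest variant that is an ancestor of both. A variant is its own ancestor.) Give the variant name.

Answer: Zeta

Derivation:
Path from root to Mu: Zeta -> Mu
  ancestors of Mu: {Zeta, Mu}
Path from root to Iota: Zeta -> Iota
  ancestors of Iota: {Zeta, Iota}
Common ancestors: {Zeta}
Walk up from Iota: Iota (not in ancestors of Mu), Zeta (in ancestors of Mu)
Deepest common ancestor (LCA) = Zeta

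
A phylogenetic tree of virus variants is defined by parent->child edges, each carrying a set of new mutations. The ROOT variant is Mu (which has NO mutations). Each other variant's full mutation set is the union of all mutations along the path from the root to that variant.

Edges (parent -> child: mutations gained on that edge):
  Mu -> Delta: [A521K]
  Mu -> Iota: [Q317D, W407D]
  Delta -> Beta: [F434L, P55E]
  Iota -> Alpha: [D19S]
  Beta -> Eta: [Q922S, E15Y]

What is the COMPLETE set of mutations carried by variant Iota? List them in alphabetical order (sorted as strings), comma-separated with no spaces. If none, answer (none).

Answer: Q317D,W407D

Derivation:
At Mu: gained [] -> total []
At Iota: gained ['Q317D', 'W407D'] -> total ['Q317D', 'W407D']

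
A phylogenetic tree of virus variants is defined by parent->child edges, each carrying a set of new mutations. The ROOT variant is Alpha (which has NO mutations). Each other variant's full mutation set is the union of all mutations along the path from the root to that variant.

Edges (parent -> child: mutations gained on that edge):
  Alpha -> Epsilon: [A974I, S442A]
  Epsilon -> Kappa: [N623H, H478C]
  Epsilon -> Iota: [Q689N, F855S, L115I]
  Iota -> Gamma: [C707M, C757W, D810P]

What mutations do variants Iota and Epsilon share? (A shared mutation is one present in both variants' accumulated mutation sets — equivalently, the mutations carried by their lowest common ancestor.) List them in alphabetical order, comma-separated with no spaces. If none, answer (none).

Accumulating mutations along path to Iota:
  At Alpha: gained [] -> total []
  At Epsilon: gained ['A974I', 'S442A'] -> total ['A974I', 'S442A']
  At Iota: gained ['Q689N', 'F855S', 'L115I'] -> total ['A974I', 'F855S', 'L115I', 'Q689N', 'S442A']
Mutations(Iota) = ['A974I', 'F855S', 'L115I', 'Q689N', 'S442A']
Accumulating mutations along path to Epsilon:
  At Alpha: gained [] -> total []
  At Epsilon: gained ['A974I', 'S442A'] -> total ['A974I', 'S442A']
Mutations(Epsilon) = ['A974I', 'S442A']
Intersection: ['A974I', 'F855S', 'L115I', 'Q689N', 'S442A'] ∩ ['A974I', 'S442A'] = ['A974I', 'S442A']

Answer: A974I,S442A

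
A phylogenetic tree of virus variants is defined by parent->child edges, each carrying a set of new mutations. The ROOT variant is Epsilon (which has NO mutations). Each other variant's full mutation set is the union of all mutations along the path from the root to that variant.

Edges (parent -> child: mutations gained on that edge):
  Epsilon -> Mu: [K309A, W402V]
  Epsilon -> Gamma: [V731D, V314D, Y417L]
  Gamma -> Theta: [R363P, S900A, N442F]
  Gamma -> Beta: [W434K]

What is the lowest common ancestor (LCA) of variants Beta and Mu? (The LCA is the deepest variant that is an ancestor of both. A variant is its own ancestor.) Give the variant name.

Answer: Epsilon

Derivation:
Path from root to Beta: Epsilon -> Gamma -> Beta
  ancestors of Beta: {Epsilon, Gamma, Beta}
Path from root to Mu: Epsilon -> Mu
  ancestors of Mu: {Epsilon, Mu}
Common ancestors: {Epsilon}
Walk up from Mu: Mu (not in ancestors of Beta), Epsilon (in ancestors of Beta)
Deepest common ancestor (LCA) = Epsilon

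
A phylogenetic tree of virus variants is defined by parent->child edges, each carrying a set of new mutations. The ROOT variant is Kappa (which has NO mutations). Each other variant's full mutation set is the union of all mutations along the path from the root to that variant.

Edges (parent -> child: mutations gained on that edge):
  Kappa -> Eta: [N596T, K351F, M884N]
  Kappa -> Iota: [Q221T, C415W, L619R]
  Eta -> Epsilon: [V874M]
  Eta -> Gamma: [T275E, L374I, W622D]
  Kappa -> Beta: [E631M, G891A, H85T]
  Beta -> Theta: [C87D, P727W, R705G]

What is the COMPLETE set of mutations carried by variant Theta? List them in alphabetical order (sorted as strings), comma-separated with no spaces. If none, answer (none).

At Kappa: gained [] -> total []
At Beta: gained ['E631M', 'G891A', 'H85T'] -> total ['E631M', 'G891A', 'H85T']
At Theta: gained ['C87D', 'P727W', 'R705G'] -> total ['C87D', 'E631M', 'G891A', 'H85T', 'P727W', 'R705G']

Answer: C87D,E631M,G891A,H85T,P727W,R705G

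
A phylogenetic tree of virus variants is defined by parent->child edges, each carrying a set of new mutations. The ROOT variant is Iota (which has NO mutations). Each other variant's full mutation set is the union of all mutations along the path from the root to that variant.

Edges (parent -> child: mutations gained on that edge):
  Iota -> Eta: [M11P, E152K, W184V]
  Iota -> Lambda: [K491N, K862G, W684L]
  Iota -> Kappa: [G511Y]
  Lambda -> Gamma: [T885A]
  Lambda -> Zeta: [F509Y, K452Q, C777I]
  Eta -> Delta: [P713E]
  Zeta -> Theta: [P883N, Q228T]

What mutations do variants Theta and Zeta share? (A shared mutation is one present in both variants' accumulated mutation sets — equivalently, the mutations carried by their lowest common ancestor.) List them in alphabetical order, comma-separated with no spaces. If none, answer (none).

Accumulating mutations along path to Theta:
  At Iota: gained [] -> total []
  At Lambda: gained ['K491N', 'K862G', 'W684L'] -> total ['K491N', 'K862G', 'W684L']
  At Zeta: gained ['F509Y', 'K452Q', 'C777I'] -> total ['C777I', 'F509Y', 'K452Q', 'K491N', 'K862G', 'W684L']
  At Theta: gained ['P883N', 'Q228T'] -> total ['C777I', 'F509Y', 'K452Q', 'K491N', 'K862G', 'P883N', 'Q228T', 'W684L']
Mutations(Theta) = ['C777I', 'F509Y', 'K452Q', 'K491N', 'K862G', 'P883N', 'Q228T', 'W684L']
Accumulating mutations along path to Zeta:
  At Iota: gained [] -> total []
  At Lambda: gained ['K491N', 'K862G', 'W684L'] -> total ['K491N', 'K862G', 'W684L']
  At Zeta: gained ['F509Y', 'K452Q', 'C777I'] -> total ['C777I', 'F509Y', 'K452Q', 'K491N', 'K862G', 'W684L']
Mutations(Zeta) = ['C777I', 'F509Y', 'K452Q', 'K491N', 'K862G', 'W684L']
Intersection: ['C777I', 'F509Y', 'K452Q', 'K491N', 'K862G', 'P883N', 'Q228T', 'W684L'] ∩ ['C777I', 'F509Y', 'K452Q', 'K491N', 'K862G', 'W684L'] = ['C777I', 'F509Y', 'K452Q', 'K491N', 'K862G', 'W684L']

Answer: C777I,F509Y,K452Q,K491N,K862G,W684L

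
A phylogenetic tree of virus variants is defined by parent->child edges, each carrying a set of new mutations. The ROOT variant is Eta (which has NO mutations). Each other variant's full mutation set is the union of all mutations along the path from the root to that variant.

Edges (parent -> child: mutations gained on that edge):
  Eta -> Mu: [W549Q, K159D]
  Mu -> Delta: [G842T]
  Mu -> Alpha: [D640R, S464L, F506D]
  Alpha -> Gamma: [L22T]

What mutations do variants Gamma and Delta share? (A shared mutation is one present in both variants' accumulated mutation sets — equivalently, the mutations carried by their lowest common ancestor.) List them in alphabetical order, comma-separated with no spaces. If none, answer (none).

Accumulating mutations along path to Gamma:
  At Eta: gained [] -> total []
  At Mu: gained ['W549Q', 'K159D'] -> total ['K159D', 'W549Q']
  At Alpha: gained ['D640R', 'S464L', 'F506D'] -> total ['D640R', 'F506D', 'K159D', 'S464L', 'W549Q']
  At Gamma: gained ['L22T'] -> total ['D640R', 'F506D', 'K159D', 'L22T', 'S464L', 'W549Q']
Mutations(Gamma) = ['D640R', 'F506D', 'K159D', 'L22T', 'S464L', 'W549Q']
Accumulating mutations along path to Delta:
  At Eta: gained [] -> total []
  At Mu: gained ['W549Q', 'K159D'] -> total ['K159D', 'W549Q']
  At Delta: gained ['G842T'] -> total ['G842T', 'K159D', 'W549Q']
Mutations(Delta) = ['G842T', 'K159D', 'W549Q']
Intersection: ['D640R', 'F506D', 'K159D', 'L22T', 'S464L', 'W549Q'] ∩ ['G842T', 'K159D', 'W549Q'] = ['K159D', 'W549Q']

Answer: K159D,W549Q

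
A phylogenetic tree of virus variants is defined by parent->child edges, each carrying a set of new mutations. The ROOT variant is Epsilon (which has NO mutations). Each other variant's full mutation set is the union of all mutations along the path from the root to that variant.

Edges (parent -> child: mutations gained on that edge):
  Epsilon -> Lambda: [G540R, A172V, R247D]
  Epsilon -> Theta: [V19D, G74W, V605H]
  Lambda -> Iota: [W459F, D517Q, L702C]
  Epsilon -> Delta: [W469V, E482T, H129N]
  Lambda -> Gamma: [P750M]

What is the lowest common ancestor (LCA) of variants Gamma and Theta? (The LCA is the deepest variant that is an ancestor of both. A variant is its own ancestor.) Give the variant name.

Answer: Epsilon

Derivation:
Path from root to Gamma: Epsilon -> Lambda -> Gamma
  ancestors of Gamma: {Epsilon, Lambda, Gamma}
Path from root to Theta: Epsilon -> Theta
  ancestors of Theta: {Epsilon, Theta}
Common ancestors: {Epsilon}
Walk up from Theta: Theta (not in ancestors of Gamma), Epsilon (in ancestors of Gamma)
Deepest common ancestor (LCA) = Epsilon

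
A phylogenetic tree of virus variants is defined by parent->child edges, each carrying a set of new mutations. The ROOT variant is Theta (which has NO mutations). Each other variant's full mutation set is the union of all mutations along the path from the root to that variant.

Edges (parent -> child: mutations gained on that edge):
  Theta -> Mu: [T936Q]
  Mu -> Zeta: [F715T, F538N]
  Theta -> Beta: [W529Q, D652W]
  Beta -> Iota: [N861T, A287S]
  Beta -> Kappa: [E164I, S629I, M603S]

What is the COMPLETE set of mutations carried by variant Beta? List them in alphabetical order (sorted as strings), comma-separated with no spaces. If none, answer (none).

Answer: D652W,W529Q

Derivation:
At Theta: gained [] -> total []
At Beta: gained ['W529Q', 'D652W'] -> total ['D652W', 'W529Q']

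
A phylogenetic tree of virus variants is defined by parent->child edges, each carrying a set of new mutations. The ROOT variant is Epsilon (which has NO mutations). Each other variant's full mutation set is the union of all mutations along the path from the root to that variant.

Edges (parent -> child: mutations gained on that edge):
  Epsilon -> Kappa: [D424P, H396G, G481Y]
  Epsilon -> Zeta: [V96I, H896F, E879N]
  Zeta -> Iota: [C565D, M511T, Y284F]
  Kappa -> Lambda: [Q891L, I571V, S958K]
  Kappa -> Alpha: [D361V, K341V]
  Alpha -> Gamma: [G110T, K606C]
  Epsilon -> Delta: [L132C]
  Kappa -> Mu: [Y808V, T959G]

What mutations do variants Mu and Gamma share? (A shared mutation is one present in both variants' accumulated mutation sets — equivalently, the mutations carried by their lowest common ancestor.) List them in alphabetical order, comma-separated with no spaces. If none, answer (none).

Accumulating mutations along path to Mu:
  At Epsilon: gained [] -> total []
  At Kappa: gained ['D424P', 'H396G', 'G481Y'] -> total ['D424P', 'G481Y', 'H396G']
  At Mu: gained ['Y808V', 'T959G'] -> total ['D424P', 'G481Y', 'H396G', 'T959G', 'Y808V']
Mutations(Mu) = ['D424P', 'G481Y', 'H396G', 'T959G', 'Y808V']
Accumulating mutations along path to Gamma:
  At Epsilon: gained [] -> total []
  At Kappa: gained ['D424P', 'H396G', 'G481Y'] -> total ['D424P', 'G481Y', 'H396G']
  At Alpha: gained ['D361V', 'K341V'] -> total ['D361V', 'D424P', 'G481Y', 'H396G', 'K341V']
  At Gamma: gained ['G110T', 'K606C'] -> total ['D361V', 'D424P', 'G110T', 'G481Y', 'H396G', 'K341V', 'K606C']
Mutations(Gamma) = ['D361V', 'D424P', 'G110T', 'G481Y', 'H396G', 'K341V', 'K606C']
Intersection: ['D424P', 'G481Y', 'H396G', 'T959G', 'Y808V'] ∩ ['D361V', 'D424P', 'G110T', 'G481Y', 'H396G', 'K341V', 'K606C'] = ['D424P', 'G481Y', 'H396G']

Answer: D424P,G481Y,H396G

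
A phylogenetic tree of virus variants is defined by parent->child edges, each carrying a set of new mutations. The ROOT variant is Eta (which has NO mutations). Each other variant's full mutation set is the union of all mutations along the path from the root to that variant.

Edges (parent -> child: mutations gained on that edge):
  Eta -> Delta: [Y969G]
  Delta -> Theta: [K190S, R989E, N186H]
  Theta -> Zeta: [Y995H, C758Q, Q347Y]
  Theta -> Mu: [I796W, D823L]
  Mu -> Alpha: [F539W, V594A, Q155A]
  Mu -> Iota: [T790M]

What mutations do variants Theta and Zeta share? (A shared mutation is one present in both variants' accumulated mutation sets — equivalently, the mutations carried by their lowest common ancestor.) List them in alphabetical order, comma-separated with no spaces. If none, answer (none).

Accumulating mutations along path to Theta:
  At Eta: gained [] -> total []
  At Delta: gained ['Y969G'] -> total ['Y969G']
  At Theta: gained ['K190S', 'R989E', 'N186H'] -> total ['K190S', 'N186H', 'R989E', 'Y969G']
Mutations(Theta) = ['K190S', 'N186H', 'R989E', 'Y969G']
Accumulating mutations along path to Zeta:
  At Eta: gained [] -> total []
  At Delta: gained ['Y969G'] -> total ['Y969G']
  At Theta: gained ['K190S', 'R989E', 'N186H'] -> total ['K190S', 'N186H', 'R989E', 'Y969G']
  At Zeta: gained ['Y995H', 'C758Q', 'Q347Y'] -> total ['C758Q', 'K190S', 'N186H', 'Q347Y', 'R989E', 'Y969G', 'Y995H']
Mutations(Zeta) = ['C758Q', 'K190S', 'N186H', 'Q347Y', 'R989E', 'Y969G', 'Y995H']
Intersection: ['K190S', 'N186H', 'R989E', 'Y969G'] ∩ ['C758Q', 'K190S', 'N186H', 'Q347Y', 'R989E', 'Y969G', 'Y995H'] = ['K190S', 'N186H', 'R989E', 'Y969G']

Answer: K190S,N186H,R989E,Y969G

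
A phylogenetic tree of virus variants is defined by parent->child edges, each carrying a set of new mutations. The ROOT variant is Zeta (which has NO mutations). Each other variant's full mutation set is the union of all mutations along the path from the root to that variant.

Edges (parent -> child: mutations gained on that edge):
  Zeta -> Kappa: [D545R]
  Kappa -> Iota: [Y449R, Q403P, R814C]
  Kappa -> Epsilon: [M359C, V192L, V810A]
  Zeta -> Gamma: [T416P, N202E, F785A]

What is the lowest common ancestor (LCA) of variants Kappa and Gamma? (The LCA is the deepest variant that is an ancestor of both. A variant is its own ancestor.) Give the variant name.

Answer: Zeta

Derivation:
Path from root to Kappa: Zeta -> Kappa
  ancestors of Kappa: {Zeta, Kappa}
Path from root to Gamma: Zeta -> Gamma
  ancestors of Gamma: {Zeta, Gamma}
Common ancestors: {Zeta}
Walk up from Gamma: Gamma (not in ancestors of Kappa), Zeta (in ancestors of Kappa)
Deepest common ancestor (LCA) = Zeta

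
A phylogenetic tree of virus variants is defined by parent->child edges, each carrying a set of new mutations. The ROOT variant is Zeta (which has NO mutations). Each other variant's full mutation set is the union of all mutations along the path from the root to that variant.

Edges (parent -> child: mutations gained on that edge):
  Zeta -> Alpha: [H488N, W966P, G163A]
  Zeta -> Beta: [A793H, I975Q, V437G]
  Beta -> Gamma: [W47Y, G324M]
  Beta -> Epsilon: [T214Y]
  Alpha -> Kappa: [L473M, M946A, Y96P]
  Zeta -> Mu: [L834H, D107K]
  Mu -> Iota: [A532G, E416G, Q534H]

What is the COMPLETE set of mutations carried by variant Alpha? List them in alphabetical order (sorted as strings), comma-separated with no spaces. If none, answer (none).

Answer: G163A,H488N,W966P

Derivation:
At Zeta: gained [] -> total []
At Alpha: gained ['H488N', 'W966P', 'G163A'] -> total ['G163A', 'H488N', 'W966P']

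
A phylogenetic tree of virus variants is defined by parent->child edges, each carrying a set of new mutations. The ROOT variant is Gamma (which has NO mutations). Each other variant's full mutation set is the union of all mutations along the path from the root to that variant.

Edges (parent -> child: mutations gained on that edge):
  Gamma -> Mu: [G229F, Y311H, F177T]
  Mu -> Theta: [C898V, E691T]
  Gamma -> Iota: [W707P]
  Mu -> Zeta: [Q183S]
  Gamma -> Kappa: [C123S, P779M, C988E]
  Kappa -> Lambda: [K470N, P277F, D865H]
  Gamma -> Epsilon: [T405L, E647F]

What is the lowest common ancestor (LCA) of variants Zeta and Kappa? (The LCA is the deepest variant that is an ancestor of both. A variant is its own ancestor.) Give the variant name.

Path from root to Zeta: Gamma -> Mu -> Zeta
  ancestors of Zeta: {Gamma, Mu, Zeta}
Path from root to Kappa: Gamma -> Kappa
  ancestors of Kappa: {Gamma, Kappa}
Common ancestors: {Gamma}
Walk up from Kappa: Kappa (not in ancestors of Zeta), Gamma (in ancestors of Zeta)
Deepest common ancestor (LCA) = Gamma

Answer: Gamma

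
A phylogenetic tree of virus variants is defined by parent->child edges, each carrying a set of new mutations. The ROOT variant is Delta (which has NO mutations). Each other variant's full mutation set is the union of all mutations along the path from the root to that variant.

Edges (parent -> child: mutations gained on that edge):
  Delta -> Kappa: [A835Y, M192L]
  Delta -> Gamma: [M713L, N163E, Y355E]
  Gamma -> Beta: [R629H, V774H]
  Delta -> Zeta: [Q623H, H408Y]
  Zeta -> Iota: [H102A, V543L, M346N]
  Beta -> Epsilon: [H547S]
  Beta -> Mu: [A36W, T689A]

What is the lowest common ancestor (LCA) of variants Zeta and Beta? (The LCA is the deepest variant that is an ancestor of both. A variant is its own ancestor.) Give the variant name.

Path from root to Zeta: Delta -> Zeta
  ancestors of Zeta: {Delta, Zeta}
Path from root to Beta: Delta -> Gamma -> Beta
  ancestors of Beta: {Delta, Gamma, Beta}
Common ancestors: {Delta}
Walk up from Beta: Beta (not in ancestors of Zeta), Gamma (not in ancestors of Zeta), Delta (in ancestors of Zeta)
Deepest common ancestor (LCA) = Delta

Answer: Delta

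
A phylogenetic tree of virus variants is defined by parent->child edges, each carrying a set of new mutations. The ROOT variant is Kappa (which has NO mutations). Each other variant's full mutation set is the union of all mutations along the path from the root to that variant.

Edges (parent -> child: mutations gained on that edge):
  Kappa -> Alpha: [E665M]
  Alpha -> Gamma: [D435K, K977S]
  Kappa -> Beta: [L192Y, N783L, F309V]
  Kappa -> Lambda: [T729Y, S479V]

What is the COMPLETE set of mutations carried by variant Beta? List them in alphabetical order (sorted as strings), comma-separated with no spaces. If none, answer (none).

At Kappa: gained [] -> total []
At Beta: gained ['L192Y', 'N783L', 'F309V'] -> total ['F309V', 'L192Y', 'N783L']

Answer: F309V,L192Y,N783L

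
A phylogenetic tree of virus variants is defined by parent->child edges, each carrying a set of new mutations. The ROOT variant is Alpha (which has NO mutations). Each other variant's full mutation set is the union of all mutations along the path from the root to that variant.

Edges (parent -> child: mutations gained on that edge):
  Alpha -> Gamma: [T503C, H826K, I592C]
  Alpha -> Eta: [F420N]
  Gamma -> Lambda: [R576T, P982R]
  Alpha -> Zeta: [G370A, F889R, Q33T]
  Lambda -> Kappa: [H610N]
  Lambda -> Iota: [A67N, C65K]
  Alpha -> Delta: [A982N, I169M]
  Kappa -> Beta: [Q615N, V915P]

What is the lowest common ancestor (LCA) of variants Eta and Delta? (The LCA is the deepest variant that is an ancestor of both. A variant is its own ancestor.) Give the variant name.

Path from root to Eta: Alpha -> Eta
  ancestors of Eta: {Alpha, Eta}
Path from root to Delta: Alpha -> Delta
  ancestors of Delta: {Alpha, Delta}
Common ancestors: {Alpha}
Walk up from Delta: Delta (not in ancestors of Eta), Alpha (in ancestors of Eta)
Deepest common ancestor (LCA) = Alpha

Answer: Alpha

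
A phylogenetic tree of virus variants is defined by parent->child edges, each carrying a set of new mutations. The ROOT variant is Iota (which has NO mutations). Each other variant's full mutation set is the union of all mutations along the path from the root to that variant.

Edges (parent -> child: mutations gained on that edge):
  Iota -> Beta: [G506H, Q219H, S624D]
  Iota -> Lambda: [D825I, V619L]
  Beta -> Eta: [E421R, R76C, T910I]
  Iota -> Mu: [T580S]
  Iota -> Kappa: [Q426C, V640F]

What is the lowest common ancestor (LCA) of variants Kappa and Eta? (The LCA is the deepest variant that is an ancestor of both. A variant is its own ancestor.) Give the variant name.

Answer: Iota

Derivation:
Path from root to Kappa: Iota -> Kappa
  ancestors of Kappa: {Iota, Kappa}
Path from root to Eta: Iota -> Beta -> Eta
  ancestors of Eta: {Iota, Beta, Eta}
Common ancestors: {Iota}
Walk up from Eta: Eta (not in ancestors of Kappa), Beta (not in ancestors of Kappa), Iota (in ancestors of Kappa)
Deepest common ancestor (LCA) = Iota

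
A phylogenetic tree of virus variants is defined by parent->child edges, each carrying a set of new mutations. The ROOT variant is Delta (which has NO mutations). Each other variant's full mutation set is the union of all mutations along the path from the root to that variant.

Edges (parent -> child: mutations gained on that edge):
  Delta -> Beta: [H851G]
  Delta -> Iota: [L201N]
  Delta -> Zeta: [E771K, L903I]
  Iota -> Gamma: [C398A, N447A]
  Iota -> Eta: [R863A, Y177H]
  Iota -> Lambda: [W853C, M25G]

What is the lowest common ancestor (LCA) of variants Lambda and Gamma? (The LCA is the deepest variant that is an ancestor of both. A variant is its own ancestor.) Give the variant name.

Path from root to Lambda: Delta -> Iota -> Lambda
  ancestors of Lambda: {Delta, Iota, Lambda}
Path from root to Gamma: Delta -> Iota -> Gamma
  ancestors of Gamma: {Delta, Iota, Gamma}
Common ancestors: {Delta, Iota}
Walk up from Gamma: Gamma (not in ancestors of Lambda), Iota (in ancestors of Lambda), Delta (in ancestors of Lambda)
Deepest common ancestor (LCA) = Iota

Answer: Iota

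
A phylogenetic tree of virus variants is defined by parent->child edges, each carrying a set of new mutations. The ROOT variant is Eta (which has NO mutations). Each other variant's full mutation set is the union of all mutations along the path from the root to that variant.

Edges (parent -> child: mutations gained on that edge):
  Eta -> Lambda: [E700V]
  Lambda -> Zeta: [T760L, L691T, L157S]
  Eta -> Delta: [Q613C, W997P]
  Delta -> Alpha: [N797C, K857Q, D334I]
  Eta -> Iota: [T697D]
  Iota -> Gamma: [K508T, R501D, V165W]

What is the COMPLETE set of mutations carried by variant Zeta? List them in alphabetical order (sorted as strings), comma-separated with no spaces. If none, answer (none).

At Eta: gained [] -> total []
At Lambda: gained ['E700V'] -> total ['E700V']
At Zeta: gained ['T760L', 'L691T', 'L157S'] -> total ['E700V', 'L157S', 'L691T', 'T760L']

Answer: E700V,L157S,L691T,T760L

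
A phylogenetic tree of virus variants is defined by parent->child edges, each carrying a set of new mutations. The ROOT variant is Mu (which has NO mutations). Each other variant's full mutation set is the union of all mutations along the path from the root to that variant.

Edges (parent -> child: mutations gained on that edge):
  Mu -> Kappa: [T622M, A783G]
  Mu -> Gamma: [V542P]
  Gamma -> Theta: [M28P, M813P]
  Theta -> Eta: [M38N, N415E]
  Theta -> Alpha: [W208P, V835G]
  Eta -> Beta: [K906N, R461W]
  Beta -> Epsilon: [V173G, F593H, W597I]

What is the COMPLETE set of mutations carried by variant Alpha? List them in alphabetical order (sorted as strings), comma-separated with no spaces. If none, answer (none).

Answer: M28P,M813P,V542P,V835G,W208P

Derivation:
At Mu: gained [] -> total []
At Gamma: gained ['V542P'] -> total ['V542P']
At Theta: gained ['M28P', 'M813P'] -> total ['M28P', 'M813P', 'V542P']
At Alpha: gained ['W208P', 'V835G'] -> total ['M28P', 'M813P', 'V542P', 'V835G', 'W208P']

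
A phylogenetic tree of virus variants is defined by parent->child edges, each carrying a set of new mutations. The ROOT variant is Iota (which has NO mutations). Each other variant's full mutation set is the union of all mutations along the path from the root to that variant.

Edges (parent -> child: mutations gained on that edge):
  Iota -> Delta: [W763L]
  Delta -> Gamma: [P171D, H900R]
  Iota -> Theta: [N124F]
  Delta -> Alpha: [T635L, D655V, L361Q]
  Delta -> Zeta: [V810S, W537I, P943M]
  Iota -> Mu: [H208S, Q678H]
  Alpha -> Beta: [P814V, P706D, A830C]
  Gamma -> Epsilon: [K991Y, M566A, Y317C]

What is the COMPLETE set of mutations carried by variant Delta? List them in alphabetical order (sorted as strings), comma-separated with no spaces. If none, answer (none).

At Iota: gained [] -> total []
At Delta: gained ['W763L'] -> total ['W763L']

Answer: W763L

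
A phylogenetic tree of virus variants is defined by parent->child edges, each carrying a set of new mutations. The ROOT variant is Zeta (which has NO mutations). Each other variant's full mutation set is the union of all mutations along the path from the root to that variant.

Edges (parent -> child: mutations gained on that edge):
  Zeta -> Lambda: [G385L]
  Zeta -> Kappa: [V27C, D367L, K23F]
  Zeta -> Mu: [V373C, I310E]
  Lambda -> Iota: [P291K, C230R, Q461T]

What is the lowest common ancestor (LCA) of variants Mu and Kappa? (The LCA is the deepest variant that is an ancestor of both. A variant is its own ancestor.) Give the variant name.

Answer: Zeta

Derivation:
Path from root to Mu: Zeta -> Mu
  ancestors of Mu: {Zeta, Mu}
Path from root to Kappa: Zeta -> Kappa
  ancestors of Kappa: {Zeta, Kappa}
Common ancestors: {Zeta}
Walk up from Kappa: Kappa (not in ancestors of Mu), Zeta (in ancestors of Mu)
Deepest common ancestor (LCA) = Zeta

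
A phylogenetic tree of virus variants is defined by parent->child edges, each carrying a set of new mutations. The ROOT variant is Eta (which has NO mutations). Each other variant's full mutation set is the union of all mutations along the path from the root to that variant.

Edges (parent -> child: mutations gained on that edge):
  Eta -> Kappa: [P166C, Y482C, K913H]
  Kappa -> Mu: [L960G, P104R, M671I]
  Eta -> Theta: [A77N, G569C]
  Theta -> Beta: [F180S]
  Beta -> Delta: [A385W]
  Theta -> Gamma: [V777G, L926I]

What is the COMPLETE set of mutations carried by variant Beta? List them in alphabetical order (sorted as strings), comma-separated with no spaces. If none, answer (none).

At Eta: gained [] -> total []
At Theta: gained ['A77N', 'G569C'] -> total ['A77N', 'G569C']
At Beta: gained ['F180S'] -> total ['A77N', 'F180S', 'G569C']

Answer: A77N,F180S,G569C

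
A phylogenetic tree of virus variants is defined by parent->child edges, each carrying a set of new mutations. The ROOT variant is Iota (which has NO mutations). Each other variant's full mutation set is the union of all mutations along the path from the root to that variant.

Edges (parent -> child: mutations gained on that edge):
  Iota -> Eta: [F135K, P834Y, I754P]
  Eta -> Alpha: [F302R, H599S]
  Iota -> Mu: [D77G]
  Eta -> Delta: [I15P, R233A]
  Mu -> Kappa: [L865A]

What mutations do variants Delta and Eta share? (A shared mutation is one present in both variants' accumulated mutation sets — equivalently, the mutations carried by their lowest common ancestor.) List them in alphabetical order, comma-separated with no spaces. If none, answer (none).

Accumulating mutations along path to Delta:
  At Iota: gained [] -> total []
  At Eta: gained ['F135K', 'P834Y', 'I754P'] -> total ['F135K', 'I754P', 'P834Y']
  At Delta: gained ['I15P', 'R233A'] -> total ['F135K', 'I15P', 'I754P', 'P834Y', 'R233A']
Mutations(Delta) = ['F135K', 'I15P', 'I754P', 'P834Y', 'R233A']
Accumulating mutations along path to Eta:
  At Iota: gained [] -> total []
  At Eta: gained ['F135K', 'P834Y', 'I754P'] -> total ['F135K', 'I754P', 'P834Y']
Mutations(Eta) = ['F135K', 'I754P', 'P834Y']
Intersection: ['F135K', 'I15P', 'I754P', 'P834Y', 'R233A'] ∩ ['F135K', 'I754P', 'P834Y'] = ['F135K', 'I754P', 'P834Y']

Answer: F135K,I754P,P834Y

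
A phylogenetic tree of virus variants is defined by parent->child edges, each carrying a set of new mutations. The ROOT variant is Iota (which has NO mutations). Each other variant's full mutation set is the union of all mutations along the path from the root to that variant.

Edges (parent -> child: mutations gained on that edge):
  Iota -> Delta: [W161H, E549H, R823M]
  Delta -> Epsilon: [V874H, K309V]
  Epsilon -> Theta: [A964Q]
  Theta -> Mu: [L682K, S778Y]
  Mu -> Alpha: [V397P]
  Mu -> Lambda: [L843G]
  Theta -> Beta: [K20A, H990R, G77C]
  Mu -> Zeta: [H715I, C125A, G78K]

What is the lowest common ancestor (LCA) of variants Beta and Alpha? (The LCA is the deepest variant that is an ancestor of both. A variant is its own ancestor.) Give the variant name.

Path from root to Beta: Iota -> Delta -> Epsilon -> Theta -> Beta
  ancestors of Beta: {Iota, Delta, Epsilon, Theta, Beta}
Path from root to Alpha: Iota -> Delta -> Epsilon -> Theta -> Mu -> Alpha
  ancestors of Alpha: {Iota, Delta, Epsilon, Theta, Mu, Alpha}
Common ancestors: {Iota, Delta, Epsilon, Theta}
Walk up from Alpha: Alpha (not in ancestors of Beta), Mu (not in ancestors of Beta), Theta (in ancestors of Beta), Epsilon (in ancestors of Beta), Delta (in ancestors of Beta), Iota (in ancestors of Beta)
Deepest common ancestor (LCA) = Theta

Answer: Theta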